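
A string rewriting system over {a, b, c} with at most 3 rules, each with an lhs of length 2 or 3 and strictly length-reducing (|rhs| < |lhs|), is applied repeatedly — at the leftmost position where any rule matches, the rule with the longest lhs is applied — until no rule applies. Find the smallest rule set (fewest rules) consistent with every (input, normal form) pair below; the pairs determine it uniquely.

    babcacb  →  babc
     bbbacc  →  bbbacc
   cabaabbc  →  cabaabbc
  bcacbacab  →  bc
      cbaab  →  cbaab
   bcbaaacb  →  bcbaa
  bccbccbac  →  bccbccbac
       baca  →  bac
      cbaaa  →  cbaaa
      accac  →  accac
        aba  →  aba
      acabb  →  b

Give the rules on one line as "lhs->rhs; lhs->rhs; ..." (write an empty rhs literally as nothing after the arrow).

  | babcacb => babc
  | bbbacc
  | cabaabbc
  | bcacbacab => bcacab => bcacb => bc

aca->ac; acb->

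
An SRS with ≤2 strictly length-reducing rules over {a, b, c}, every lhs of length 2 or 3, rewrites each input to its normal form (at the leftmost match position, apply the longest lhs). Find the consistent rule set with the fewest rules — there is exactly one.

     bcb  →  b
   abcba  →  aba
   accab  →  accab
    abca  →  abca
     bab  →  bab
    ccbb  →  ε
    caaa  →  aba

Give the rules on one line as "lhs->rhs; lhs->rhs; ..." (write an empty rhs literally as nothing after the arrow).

  | bcb => b
  | abcba => aba
  | accab
  | abca

caa->ab; cb->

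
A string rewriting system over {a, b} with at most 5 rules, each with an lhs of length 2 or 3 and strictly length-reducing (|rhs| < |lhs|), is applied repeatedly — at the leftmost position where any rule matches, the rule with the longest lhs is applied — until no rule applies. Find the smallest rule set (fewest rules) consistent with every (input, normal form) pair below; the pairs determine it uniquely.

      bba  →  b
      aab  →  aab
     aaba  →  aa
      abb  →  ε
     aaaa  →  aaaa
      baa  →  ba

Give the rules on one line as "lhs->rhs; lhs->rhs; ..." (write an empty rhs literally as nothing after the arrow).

  | bba => b
  | aab
  | aaba => aa
  | abb => ε

aba->a; abb->; baa->ba; bba->b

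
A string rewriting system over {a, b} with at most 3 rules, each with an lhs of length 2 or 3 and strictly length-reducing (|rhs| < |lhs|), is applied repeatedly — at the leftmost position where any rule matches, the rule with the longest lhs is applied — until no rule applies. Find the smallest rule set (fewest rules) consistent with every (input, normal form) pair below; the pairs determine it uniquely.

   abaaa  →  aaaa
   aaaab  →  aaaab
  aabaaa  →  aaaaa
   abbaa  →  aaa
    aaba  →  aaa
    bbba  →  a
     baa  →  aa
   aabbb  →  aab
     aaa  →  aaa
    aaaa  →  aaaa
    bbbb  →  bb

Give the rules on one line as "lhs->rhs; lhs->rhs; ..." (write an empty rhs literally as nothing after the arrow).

ba->a; bbb->b

  | abaaa => aaaa
  | aaaab
  | aabaaa => aaaaa
  | abbaa => abaa => aaa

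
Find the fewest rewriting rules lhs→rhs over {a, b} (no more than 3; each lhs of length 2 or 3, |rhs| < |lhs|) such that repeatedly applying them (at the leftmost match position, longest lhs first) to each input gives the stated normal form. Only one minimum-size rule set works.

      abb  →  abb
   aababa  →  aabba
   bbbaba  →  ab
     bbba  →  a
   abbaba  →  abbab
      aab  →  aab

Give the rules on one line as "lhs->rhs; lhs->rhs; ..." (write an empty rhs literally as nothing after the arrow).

  | abb
  | aababa => aabba
  | bbbaba => aba => ab
  | bbba => a

aba->ab; bbb->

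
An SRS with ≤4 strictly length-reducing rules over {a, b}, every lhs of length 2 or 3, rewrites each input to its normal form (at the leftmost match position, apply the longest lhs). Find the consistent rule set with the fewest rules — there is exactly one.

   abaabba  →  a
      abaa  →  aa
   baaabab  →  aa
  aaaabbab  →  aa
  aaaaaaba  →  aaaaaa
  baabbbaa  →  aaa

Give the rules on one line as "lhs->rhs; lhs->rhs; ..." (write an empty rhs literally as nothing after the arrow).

ab->; ba->b; bbb->aa

  | abaabba => aabba => aba => a
  | abaa => aa
  | baaabab => baabab => babab => bbab => bbb => aa
  | aaaabbab => aaabab => aaab => aa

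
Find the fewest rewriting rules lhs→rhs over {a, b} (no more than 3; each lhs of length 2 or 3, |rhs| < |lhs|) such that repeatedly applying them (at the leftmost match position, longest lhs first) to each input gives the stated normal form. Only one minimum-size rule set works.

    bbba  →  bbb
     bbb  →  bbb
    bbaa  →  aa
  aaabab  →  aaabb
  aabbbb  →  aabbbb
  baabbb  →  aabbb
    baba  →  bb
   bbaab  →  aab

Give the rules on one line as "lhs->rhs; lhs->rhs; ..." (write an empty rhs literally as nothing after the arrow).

ba->b; baa->aa

  | bbba => bbb
  | bbb
  | bbaa => baa => aa
  | aaabab => aaabb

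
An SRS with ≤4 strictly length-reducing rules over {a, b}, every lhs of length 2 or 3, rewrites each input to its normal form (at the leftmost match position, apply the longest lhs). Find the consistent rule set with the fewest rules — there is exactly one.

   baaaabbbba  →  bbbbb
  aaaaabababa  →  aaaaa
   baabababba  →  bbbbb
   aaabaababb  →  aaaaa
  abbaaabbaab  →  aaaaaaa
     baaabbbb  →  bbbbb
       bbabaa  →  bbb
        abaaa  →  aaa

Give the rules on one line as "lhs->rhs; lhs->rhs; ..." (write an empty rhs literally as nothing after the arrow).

ab->; abb->aa; ba->b

  | baaaabbbba => baaabbbba => baabbbba => babbbba => bbbbba => bbbbb
  | aaaaabababa => aaaaababa => aaaaaba => aaaaa
  | baabababba => babababba => bbababba => bbbabba => bbbbba => bbbbb
  | aaabaababb => aaaababb => aaaabb => aaaaa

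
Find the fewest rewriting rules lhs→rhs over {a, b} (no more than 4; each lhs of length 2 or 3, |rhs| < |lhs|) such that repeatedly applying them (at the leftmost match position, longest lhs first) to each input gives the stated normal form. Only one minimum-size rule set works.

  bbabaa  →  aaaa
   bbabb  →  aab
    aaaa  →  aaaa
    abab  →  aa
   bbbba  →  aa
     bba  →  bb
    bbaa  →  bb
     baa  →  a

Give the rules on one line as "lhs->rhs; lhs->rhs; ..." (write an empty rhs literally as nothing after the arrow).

ba->; bab->a; bba->bb; bbb->aa

  | bbabaa => bbbaa => aaaa
  | bbabb => bbbb => aab
  | aaaa
  | abab => aa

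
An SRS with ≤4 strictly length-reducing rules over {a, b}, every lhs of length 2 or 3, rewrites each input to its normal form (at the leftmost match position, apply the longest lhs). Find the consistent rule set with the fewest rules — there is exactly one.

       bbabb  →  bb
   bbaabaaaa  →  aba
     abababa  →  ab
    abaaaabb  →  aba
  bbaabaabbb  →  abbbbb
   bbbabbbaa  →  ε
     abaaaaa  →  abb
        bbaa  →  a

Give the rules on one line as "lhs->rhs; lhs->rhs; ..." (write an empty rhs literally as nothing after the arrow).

  | bbabb => bb
  | bbaabaaaa => abaaaa => aba
  | abababa => abaaba => abbba => ab
  | abaaaabb => ababb => abab => aba

aa->b; aaa->; bab->ba; bba->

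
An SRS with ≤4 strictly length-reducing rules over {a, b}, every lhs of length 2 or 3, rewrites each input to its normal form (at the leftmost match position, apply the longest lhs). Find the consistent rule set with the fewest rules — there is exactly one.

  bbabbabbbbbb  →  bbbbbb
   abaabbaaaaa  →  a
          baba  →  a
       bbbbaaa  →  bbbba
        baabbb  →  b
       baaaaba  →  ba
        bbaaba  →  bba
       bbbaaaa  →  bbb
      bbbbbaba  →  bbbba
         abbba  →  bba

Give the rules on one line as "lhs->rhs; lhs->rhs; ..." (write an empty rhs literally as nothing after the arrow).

  | bbabbabbbbbb => bbabbbbbb => bbbbbb
  | abaabbaaaaa => aabbaaaaa => aabaaaaa => aaaaaaa => aaaaa => aaa => a
  | baba => a
  | bbbbaaa => bbbba

aa->; aab->aa; ab->; bab->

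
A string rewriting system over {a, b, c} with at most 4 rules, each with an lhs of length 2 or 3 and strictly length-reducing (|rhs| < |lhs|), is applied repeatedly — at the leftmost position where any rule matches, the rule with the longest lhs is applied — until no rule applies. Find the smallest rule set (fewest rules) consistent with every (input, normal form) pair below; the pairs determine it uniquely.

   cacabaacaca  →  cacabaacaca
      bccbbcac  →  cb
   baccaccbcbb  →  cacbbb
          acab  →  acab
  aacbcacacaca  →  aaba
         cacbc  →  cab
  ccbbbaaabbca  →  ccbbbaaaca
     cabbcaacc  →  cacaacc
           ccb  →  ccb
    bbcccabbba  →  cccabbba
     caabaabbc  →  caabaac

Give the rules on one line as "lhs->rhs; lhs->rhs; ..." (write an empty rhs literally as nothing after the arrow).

  | cacabaacaca
  | bccbbcac => ccbbcac => ccbcac => cbac => cb
  | baccaccbcbb => bcaccbcbb => caccbcbb => cacbbb
  | acab

bac->b; bc->c; cbc->b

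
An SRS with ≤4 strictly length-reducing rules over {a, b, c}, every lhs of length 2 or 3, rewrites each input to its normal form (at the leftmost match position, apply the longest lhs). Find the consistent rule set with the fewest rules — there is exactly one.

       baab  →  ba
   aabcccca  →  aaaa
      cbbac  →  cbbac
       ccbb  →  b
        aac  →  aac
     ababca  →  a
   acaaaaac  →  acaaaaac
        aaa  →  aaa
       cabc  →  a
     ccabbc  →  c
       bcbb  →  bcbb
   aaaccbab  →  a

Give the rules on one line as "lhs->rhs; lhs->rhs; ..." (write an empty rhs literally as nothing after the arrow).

  | baab => ba
  | aabcccca => acccca => aacca => aaaa
  | cbbac
  | ccbb => abb => b

ab->; aba->b; bbc->; cc->a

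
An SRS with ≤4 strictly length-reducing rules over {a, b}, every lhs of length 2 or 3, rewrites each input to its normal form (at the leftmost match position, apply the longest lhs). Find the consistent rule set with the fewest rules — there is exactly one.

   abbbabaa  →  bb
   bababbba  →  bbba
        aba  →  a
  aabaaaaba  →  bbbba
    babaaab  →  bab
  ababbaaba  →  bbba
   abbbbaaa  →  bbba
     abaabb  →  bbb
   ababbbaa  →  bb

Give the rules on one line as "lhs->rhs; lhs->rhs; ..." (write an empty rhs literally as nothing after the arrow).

aa->; aab->bb; aba->a; abb->b

  | abbbabaa => bbabaa => bbaa => bb
  | bababbba => babbba => bbba
  | aba => a
  | aabaaaaba => bbaaaaba => bbaaba => bbbba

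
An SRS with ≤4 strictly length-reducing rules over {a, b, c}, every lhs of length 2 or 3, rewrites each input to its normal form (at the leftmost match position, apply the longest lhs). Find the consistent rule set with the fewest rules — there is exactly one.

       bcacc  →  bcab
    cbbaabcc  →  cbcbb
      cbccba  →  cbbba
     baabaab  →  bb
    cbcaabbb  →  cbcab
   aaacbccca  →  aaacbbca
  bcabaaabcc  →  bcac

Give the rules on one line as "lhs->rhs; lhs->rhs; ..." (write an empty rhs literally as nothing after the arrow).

abb->; baa->c; cc->b

  | bcacc => bcab
  | cbbaabcc => cbcbcc => cbcbb
  | cbccba => cbbba
  | baabaab => cbaab => ccb => bb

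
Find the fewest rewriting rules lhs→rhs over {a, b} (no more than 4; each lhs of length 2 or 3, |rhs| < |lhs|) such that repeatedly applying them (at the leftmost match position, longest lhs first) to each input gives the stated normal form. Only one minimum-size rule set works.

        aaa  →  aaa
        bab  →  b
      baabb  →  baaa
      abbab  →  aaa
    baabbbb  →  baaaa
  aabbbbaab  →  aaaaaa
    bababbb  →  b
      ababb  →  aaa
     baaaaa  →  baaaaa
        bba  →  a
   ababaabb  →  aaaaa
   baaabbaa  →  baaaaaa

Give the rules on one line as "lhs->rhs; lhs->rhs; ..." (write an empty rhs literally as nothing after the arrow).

ab->a; abb->aa; bab->b; bb->

  | aaa
  | bab => b
  | baabb => baaa
  | abbab => aaab => aaa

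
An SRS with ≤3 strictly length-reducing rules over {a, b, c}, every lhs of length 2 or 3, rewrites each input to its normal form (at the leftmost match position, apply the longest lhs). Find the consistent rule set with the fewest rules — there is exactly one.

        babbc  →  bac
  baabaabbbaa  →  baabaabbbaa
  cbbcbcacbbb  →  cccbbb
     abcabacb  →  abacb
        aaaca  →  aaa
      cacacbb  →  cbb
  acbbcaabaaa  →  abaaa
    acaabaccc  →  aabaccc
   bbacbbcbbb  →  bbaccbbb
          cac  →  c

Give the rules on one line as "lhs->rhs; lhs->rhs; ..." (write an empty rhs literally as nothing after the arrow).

  | babbc => babc => bac
  | baabaabbbaa
  | cbbcbcacbbb => cbcbcacbbb => ccbcacbbb => cccacbbb => cccbbb
  | abcabacb => acabacb => abacb

bc->c; ca->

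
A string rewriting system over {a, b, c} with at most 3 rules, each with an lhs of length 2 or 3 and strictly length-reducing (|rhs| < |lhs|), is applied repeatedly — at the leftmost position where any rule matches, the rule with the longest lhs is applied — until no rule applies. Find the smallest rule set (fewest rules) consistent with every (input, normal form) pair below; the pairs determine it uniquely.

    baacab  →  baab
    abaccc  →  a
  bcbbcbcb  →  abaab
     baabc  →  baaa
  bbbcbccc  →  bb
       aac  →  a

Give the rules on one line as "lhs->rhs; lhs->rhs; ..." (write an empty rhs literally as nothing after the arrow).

  | baacab => baab
  | abaccc => abcc => aac => a
  | bcbbcbcb => abbcbcb => ababcb => abaab
  | baabc => baaa

ac->; bc->a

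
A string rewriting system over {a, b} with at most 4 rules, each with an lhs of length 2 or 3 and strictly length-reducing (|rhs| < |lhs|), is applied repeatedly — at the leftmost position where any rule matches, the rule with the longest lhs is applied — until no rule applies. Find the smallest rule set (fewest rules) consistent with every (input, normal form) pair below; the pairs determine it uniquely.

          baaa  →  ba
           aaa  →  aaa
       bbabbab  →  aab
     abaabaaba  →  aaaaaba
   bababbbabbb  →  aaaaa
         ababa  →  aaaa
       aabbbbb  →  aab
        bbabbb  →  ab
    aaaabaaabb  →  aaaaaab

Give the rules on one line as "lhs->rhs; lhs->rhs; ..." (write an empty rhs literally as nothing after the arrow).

  | baaa => baa => ba
  | aaa
  | bbabbab => abbab => aab
  | abaabaaba => ababaaba => aaaaaba

baa->ba; bab->aa; bb->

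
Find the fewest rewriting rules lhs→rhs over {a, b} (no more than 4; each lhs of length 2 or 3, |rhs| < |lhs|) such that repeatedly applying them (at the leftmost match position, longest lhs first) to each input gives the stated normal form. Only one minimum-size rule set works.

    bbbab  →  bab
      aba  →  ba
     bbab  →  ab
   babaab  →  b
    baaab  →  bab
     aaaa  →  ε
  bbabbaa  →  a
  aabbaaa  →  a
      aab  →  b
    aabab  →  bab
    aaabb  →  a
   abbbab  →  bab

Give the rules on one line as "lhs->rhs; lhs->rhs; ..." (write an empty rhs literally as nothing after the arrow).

aa->; aba->ba; bb->

  | bbbab => bab
  | aba => ba
  | bbab => ab
  | babaab => bbaab => aab => b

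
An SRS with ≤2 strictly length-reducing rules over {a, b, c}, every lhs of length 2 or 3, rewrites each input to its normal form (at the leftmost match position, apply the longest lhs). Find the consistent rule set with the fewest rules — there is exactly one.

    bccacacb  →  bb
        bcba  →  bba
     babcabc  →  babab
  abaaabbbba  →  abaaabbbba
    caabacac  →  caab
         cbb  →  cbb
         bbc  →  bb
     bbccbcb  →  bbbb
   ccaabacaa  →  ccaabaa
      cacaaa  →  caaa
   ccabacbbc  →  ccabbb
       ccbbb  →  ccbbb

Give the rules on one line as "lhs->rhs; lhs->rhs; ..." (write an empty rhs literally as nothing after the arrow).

  | bccacacb => bcacacb => bacacb => bacb => bb
  | bcba => bba
  | babcabc => bababc => babab
  | abaaabbbba

ac->; bc->b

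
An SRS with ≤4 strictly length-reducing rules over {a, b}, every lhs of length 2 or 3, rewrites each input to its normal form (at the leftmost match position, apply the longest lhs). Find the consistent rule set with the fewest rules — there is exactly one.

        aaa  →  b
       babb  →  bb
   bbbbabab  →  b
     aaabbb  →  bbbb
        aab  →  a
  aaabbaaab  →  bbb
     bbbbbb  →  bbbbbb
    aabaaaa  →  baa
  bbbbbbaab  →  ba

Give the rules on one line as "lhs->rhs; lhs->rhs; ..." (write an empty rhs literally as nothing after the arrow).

aaa->b; ab->; bba->ba

  | aaa => b
  | babb => bb
  | bbbbabab => bbbabab => bbabab => babab => bab => b
  | aaabbb => bbbb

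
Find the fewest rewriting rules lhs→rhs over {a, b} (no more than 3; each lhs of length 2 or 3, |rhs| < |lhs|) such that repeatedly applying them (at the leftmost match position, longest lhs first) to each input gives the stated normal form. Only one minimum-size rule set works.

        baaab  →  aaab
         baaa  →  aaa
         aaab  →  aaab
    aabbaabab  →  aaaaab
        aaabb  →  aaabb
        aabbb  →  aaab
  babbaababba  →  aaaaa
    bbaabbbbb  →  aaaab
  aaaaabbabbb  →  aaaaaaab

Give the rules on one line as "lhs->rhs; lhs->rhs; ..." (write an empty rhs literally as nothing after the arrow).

ba->a; bbb->ab

  | baaab => aaab
  | baaa => aaa
  | aaab
  | aabbaabab => aabaabab => aaaabab => aaaaab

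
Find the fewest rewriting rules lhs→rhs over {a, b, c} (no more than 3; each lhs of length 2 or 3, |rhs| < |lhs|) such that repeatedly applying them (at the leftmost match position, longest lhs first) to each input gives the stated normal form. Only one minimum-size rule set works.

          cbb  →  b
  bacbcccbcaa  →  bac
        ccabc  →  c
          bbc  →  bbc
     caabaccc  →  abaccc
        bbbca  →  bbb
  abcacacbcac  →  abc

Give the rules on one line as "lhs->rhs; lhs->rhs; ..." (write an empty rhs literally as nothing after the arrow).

ca->; cb->

  | cbb => b
  | bacbcccbcaa => bacccbcaa => bacccaa => bacca => bac
  | ccabc => cbc => c
  | bbc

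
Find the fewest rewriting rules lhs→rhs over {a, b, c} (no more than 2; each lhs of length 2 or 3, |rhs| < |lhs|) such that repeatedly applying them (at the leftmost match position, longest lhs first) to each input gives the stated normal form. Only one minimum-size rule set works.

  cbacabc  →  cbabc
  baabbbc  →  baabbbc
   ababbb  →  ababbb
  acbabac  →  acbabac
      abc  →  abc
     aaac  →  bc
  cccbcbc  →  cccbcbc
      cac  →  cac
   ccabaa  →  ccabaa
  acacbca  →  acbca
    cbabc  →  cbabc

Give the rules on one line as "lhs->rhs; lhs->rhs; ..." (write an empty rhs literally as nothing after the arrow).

  | cbacabc => cbabc
  | baabbbc
  | ababbb
  | acbabac

aaa->b; aca->a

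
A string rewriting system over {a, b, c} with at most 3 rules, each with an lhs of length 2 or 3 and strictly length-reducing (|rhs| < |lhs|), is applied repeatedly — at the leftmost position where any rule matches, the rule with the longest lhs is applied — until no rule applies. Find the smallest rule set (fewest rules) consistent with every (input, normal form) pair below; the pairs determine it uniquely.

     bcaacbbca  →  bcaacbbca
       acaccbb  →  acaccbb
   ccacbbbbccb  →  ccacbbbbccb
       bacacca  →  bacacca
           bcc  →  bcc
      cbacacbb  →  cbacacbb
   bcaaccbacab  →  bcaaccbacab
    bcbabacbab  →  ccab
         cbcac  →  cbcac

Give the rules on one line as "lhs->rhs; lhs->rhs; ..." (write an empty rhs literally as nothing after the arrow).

  | bcaacbbca
  | acaccbb
  | ccacbbbbccb
  | bacacca

aba->b; bcb->c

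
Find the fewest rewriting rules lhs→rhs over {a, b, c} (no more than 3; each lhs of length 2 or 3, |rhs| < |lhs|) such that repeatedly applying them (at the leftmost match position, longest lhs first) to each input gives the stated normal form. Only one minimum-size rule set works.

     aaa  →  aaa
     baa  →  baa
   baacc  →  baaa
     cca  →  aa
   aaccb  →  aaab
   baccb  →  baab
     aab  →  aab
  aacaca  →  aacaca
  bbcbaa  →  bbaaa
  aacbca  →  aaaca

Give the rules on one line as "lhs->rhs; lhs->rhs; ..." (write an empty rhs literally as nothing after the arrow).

  | aaa
  | baa
  | baacc => baaa
  | cca => aa

cb->a; cc->a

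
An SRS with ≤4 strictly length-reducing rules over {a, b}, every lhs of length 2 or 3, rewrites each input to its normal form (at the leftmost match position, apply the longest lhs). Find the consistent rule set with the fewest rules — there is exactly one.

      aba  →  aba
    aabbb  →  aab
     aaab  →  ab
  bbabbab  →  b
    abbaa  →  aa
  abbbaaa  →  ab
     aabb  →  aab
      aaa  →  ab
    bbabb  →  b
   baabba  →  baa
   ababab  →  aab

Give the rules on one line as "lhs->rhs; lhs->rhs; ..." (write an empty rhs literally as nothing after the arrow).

aaa->ab; bab->; bb->b; bba->

  | aba
  | aabbb => aabb => aab
  | aaab => abb => ab
  | bbabbab => bbab => b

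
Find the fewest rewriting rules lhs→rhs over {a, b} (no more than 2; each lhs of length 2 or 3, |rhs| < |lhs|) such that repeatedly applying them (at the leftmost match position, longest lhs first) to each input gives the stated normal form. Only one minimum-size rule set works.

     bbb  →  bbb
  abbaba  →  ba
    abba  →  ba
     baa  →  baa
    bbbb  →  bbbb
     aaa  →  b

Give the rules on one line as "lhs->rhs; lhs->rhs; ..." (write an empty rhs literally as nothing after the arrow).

  | bbb
  | abbaba => baba => ba
  | abba => ba
  | baa

aaa->b; ab->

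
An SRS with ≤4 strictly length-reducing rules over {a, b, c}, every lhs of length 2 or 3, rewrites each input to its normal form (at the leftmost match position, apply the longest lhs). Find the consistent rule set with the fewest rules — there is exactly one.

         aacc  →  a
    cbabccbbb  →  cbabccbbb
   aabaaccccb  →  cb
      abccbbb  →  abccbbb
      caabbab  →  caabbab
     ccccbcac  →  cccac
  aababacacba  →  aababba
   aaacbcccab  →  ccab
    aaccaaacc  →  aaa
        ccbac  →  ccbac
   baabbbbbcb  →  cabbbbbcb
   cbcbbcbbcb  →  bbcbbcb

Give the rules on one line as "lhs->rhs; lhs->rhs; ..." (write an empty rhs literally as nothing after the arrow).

  | aacc => a
  | cbabccbbb
  | aabaaccccb => aacaccccb => aacccb => acb => cb
  | abccbbb

acb->cb; acc->; baa->ca; cbc->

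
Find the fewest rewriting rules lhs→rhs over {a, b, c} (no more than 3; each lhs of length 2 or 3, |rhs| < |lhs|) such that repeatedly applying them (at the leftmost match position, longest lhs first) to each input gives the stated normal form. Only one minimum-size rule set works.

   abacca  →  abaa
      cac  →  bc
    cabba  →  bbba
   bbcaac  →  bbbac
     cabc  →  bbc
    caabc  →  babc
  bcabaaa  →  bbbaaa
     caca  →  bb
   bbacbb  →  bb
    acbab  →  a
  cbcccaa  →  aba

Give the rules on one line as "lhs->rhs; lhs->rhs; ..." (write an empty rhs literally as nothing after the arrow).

aab->; ca->b; cb->a

  | abacca => abacb => abaa
  | cac => bc
  | cabba => bbba
  | bbcaac => bbbac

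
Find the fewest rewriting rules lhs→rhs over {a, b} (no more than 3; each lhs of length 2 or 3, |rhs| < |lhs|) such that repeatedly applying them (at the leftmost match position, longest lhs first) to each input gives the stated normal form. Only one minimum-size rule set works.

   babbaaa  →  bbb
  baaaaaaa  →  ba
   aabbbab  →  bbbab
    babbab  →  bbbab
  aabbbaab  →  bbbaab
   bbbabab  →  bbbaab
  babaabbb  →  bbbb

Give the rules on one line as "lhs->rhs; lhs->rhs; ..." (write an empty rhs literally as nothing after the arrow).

aaa->; aba->aa; abb->bb

  | babbaaa => bbbaaa => bbb
  | baaaaaaa => baaaa => ba
  | aabbbab => abbbab => bbbab
  | babbab => bbbab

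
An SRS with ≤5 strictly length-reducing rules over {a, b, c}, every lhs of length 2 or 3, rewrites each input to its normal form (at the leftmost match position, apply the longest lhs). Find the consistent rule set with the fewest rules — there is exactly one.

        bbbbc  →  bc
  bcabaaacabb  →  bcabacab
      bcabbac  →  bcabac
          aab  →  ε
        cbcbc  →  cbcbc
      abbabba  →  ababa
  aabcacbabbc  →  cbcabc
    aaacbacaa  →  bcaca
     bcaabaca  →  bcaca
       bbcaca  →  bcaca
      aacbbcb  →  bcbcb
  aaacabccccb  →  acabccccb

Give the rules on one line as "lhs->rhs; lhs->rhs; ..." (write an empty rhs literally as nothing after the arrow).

  | bbbbc => bbbc => bbc => bc
  | bcabaaacabb => bcabaacabb => bcabacabb => bcabacab
  | bcabbac => bcabac
  | aab => ε

aa->a; aab->; acb->bc; bb->b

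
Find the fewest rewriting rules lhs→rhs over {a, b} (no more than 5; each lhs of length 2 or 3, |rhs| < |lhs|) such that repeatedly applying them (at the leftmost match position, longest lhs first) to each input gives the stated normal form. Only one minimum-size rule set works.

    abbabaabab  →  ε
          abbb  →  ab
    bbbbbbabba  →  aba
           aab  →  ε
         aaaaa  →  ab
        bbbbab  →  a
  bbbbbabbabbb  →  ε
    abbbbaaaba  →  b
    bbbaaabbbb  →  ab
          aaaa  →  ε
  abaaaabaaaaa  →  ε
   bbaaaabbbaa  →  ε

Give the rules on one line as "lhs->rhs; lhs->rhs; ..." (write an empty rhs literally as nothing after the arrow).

aa->b; bab->; bb->; bba->ab

  | abbabaabab => aabbaabab => bbbaabab => baabab => bbbab => bab => ε
  | abbb => ab
  | bbbbbbabba => bbbbabba => bbabba => abbba => aba
  | aab => bb => ε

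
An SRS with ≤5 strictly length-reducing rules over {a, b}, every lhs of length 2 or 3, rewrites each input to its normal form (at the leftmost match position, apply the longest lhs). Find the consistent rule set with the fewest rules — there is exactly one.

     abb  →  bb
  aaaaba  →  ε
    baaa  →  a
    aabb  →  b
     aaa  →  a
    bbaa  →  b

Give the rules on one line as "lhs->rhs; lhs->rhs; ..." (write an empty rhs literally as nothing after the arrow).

  | abb => bb
  | aaaaba => aaba => aa => ε
  | baaa => a
  | aabb => ab => b

aa->; aab->a; ab->b; baa->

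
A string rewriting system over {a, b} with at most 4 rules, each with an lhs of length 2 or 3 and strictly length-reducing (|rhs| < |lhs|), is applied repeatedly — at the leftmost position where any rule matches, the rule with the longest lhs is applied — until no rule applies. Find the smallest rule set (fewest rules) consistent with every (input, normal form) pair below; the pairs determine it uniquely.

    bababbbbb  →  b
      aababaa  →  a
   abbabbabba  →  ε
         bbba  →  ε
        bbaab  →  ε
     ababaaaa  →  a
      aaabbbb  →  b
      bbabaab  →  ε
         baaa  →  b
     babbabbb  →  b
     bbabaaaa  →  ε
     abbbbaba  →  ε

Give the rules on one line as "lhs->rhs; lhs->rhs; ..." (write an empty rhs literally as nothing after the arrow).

  | bababbbbb => babbbbb => bbbbb => bbbb => bbb => bb => b
  | aababaa => bbabaa => babaa => baa => a
  | abbabbabba => babbabba => bbabba => babba => bba => ba => ε
  | bbba => bba => ba => ε

aa->b; ab->; ba->; bb->b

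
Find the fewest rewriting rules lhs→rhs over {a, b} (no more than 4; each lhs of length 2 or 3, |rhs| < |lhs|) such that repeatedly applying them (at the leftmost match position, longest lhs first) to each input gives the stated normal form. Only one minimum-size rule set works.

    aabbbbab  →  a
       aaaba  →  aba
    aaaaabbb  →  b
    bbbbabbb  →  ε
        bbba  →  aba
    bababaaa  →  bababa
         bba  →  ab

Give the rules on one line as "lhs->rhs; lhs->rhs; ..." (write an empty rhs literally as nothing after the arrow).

aa->; bb->a; bba->ab

  | aabbbbab => bbbbab => abbab => aabb => bb => a
  | aaaba => aba
  | aaaaabbb => aaabbb => abbb => aab => b
  | bbbbabbb => abbabbb => aabbbb => bbbb => abb => aa => ε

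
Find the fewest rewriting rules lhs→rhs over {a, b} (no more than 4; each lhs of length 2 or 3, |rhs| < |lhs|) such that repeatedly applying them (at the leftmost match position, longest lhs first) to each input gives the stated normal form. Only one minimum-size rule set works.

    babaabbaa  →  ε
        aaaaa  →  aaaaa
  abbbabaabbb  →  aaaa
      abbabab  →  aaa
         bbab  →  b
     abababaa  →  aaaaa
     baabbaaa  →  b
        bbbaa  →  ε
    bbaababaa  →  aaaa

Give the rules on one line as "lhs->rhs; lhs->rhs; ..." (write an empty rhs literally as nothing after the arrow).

ab->a; ba->; baa->b; bba->

  | babaabbaa => baabbaa => bbbaa => ba => ε
  | aaaaa
  | abbbabaabbb => abbabaabbb => ababaabbb => aabaabbb => aaaabbb => aaaabb => aaaab => aaaa
  | abbabab => ababab => aabab => aaab => aaa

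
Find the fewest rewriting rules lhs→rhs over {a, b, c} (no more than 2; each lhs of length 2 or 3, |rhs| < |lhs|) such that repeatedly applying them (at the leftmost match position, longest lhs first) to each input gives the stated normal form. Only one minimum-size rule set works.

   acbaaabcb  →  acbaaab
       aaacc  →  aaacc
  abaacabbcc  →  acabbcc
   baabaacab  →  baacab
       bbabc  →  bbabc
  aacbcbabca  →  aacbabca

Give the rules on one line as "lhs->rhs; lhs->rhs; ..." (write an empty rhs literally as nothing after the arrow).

aba->; bcb->b

  | acbaaabcb => acbaaab
  | aaacc
  | abaacabbcc => acabbcc
  | baabaacab => baacab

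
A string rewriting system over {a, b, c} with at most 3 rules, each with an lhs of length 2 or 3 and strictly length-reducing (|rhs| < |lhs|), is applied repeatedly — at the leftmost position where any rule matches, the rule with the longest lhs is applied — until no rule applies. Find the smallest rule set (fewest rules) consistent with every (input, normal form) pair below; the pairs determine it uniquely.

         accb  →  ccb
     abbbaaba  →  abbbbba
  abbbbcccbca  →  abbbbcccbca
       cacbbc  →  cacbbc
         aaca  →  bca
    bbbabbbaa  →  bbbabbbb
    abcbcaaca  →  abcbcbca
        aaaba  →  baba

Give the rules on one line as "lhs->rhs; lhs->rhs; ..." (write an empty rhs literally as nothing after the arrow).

  | accb => ccb
  | abbbaaba => abbbbba
  | abbbbcccbca
  | cacbbc

aa->b; acc->cc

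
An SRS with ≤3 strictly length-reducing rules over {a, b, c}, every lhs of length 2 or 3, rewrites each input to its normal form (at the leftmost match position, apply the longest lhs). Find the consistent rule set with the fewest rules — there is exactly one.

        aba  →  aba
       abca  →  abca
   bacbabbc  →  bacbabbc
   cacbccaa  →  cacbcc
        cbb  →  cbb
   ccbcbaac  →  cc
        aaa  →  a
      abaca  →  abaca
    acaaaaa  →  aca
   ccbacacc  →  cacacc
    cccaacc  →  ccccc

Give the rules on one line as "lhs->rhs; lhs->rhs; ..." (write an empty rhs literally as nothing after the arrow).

aa->; ccb->c

  | aba
  | abca
  | bacbabbc
  | cacbccaa => cacbcc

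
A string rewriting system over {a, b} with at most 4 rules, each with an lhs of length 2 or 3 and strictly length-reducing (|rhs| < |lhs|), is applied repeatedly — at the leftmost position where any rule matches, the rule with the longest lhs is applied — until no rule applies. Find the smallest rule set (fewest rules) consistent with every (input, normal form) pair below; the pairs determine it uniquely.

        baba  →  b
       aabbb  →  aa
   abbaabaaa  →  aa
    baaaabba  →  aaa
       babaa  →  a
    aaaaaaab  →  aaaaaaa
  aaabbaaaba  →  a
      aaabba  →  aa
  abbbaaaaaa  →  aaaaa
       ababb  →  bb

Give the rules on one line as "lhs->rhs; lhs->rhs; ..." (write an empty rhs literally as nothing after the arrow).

ab->a; aba->b; ba->a; bbb->bb

  | baba => aba => b
  | aabbb => aabb => aab => aa
  | abbaabaaa => abaabaaa => babaaa => abaaa => baa => aa
  | baaaabba => aaaabba => aaaaba => aaab => aaa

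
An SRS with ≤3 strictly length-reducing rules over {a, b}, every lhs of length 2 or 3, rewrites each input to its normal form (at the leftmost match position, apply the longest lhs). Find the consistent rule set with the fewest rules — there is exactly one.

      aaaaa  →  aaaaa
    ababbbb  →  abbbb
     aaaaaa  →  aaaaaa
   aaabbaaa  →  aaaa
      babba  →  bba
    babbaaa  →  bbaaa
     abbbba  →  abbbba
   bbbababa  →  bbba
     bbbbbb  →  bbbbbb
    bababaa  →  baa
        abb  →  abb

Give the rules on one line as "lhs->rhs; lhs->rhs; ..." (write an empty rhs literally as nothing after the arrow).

aab->a; bab->b

  | aaaaa
  | ababbbb => abbbb
  | aaaaaa
  | aaabbaaa => aabaaa => aaaa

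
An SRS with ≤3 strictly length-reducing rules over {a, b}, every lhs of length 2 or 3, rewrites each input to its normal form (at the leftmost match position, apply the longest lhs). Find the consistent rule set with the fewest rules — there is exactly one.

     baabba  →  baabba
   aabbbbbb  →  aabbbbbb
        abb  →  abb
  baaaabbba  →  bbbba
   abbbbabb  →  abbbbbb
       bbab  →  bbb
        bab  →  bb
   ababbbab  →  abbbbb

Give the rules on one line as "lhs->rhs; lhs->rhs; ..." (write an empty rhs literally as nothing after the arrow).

aaa->; bab->bb

  | baabba
  | aabbbbbb
  | abb
  | baaaabbba => babbba => bbbba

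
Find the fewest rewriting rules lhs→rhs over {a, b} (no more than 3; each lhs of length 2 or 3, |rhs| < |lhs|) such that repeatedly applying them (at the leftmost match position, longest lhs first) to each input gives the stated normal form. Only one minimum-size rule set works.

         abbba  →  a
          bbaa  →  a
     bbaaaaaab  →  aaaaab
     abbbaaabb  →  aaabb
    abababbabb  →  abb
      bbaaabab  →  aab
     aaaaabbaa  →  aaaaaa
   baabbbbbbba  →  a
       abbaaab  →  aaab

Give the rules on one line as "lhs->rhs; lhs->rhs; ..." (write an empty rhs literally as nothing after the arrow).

  | abbba => abba => aba => a
  | bbaa => baa => a
  | bbaaaaaab => baaaaaab => aaaaab
  | abbbaaabb => abbaaabb => abaaabb => aaabb

ba->; bba->ba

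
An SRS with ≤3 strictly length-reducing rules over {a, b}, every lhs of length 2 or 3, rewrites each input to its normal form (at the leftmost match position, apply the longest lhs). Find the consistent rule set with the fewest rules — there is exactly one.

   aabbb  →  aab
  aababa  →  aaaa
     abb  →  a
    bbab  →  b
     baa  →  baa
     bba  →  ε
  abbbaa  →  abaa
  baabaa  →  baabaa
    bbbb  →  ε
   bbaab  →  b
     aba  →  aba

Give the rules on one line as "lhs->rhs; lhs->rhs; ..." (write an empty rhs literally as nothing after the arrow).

  | aabbb => aab
  | aababa => aaaa
  | abb => a
  | bbab => bbb => b

bab->a; bb->; bba->bb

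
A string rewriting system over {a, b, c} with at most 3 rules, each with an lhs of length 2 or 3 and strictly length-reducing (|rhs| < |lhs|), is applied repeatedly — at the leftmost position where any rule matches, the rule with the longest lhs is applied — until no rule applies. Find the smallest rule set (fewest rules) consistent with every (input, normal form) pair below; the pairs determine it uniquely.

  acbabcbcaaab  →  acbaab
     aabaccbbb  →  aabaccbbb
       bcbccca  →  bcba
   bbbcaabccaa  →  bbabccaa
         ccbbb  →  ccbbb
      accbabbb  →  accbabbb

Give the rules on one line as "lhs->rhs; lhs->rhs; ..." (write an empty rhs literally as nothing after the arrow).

bca->; ccc->

  | acbabcbcaaab => acbabcaab => acbaab
  | aabaccbbb
  | bcbccca => bcba
  | bbbcaabccaa => bbabccaa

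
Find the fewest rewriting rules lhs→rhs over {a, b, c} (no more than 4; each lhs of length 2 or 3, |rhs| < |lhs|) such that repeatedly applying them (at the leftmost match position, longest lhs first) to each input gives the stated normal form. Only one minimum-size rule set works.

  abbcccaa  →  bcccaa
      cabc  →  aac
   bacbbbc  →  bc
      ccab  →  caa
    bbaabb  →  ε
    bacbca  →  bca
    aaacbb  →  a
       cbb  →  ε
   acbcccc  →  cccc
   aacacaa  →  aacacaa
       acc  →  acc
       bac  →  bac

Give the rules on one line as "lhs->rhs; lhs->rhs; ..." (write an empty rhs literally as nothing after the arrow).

ab->; bb->; cab->aa; cb->b

  | abbcccaa => bcccaa
  | cabc => aac
  | bacbbbc => babbbc => bbbc => bc
  | ccab => caa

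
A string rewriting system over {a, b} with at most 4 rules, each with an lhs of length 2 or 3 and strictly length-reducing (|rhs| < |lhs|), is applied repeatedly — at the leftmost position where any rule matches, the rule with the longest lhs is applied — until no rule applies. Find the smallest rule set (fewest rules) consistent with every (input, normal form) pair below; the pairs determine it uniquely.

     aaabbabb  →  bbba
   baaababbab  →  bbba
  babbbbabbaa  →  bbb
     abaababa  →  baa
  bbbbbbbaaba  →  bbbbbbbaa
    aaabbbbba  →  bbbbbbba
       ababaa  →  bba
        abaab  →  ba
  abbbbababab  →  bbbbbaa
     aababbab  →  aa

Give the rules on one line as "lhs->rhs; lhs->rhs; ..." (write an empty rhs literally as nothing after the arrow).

  | aaabbabb => bbbbabb => bbbaab => bbba
  | baaababbab => bbbbabbab => bbbaabab => bbbaab => bbba
  | babbbbabbaa => aabbbabbaa => abbabbaa => bbabbaa => baabaa => baaa => bbb
  | abaababa => baababa => baaba => baa

aaa->bb; aab->a; ab->b; bab->aa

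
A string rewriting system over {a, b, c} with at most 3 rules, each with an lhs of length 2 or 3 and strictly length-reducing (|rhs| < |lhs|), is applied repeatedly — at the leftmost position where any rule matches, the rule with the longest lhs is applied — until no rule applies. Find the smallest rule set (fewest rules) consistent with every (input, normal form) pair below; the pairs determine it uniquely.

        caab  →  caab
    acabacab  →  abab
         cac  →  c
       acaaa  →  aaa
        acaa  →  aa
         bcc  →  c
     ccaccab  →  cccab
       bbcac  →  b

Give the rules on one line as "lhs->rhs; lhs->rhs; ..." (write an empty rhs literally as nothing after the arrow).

ac->; bc->

  | caab
  | acabacab => abacab => abab
  | cac => c
  | acaaa => aaa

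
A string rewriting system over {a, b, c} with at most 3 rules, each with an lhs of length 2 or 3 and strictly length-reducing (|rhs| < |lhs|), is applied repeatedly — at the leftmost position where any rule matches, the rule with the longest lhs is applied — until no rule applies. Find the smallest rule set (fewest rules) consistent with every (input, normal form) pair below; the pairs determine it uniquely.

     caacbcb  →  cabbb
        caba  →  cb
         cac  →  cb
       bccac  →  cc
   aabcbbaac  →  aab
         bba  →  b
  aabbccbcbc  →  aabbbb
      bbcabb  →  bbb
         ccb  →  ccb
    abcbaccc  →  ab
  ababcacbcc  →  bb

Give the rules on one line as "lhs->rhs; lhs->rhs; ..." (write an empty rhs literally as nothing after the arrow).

  | caacbcb => cabbcb => cabbb
  | caba => cac => cb
  | cac => cb
  | bccac => bcac => bac => cc

ac->b; ba->c; bc->b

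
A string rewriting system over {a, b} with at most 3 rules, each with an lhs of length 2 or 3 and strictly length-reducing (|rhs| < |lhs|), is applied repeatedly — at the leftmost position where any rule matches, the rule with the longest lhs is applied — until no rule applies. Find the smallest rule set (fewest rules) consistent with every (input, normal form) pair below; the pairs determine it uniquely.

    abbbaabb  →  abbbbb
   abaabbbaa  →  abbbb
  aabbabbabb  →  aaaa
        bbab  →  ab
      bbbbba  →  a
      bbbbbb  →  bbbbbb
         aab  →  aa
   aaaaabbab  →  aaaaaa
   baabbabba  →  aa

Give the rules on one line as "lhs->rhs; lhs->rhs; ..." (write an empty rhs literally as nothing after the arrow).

aab->aa; ba->a; baa->b

  | abbbaabb => abbbbb
  | abaabbbaa => abbbbaa => abbbb
  | aabbabbabb => aababbabb => aaabbabb => aaababb => aaaabb => aaaab => aaaa
  | bbab => bab => ab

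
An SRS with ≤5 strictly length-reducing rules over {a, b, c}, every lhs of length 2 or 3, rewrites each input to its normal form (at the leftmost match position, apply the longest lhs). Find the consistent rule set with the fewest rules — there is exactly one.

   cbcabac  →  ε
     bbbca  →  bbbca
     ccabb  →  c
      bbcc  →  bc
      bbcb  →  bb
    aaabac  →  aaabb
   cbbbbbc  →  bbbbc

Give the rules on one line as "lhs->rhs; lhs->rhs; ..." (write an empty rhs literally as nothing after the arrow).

ac->b; bcc->c; cab->c; cb->

  | cbcabac => cabac => cac => cb => ε
  | bbbca
  | ccabb => ccb => c
  | bbcc => bc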